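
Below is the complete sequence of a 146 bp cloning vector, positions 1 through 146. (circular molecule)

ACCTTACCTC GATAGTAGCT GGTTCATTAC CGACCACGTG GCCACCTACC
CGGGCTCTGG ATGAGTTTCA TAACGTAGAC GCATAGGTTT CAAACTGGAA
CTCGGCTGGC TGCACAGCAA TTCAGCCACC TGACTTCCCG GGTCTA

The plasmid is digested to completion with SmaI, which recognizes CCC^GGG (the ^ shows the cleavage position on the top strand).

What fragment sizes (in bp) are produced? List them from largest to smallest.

SmaI sites (CCCGGG) start at positions 49, 137.
SmaI cuts after base 3 of each site, so after positions 51, 139.
Circular molecule, 2 cuts → 2 fragments:
  52–139 → 88 bp
  140–146 then 1–51 → 7 + 51 = 58 bp
Sorted largest to smallest: 88, 58 bp.

88, 58 bp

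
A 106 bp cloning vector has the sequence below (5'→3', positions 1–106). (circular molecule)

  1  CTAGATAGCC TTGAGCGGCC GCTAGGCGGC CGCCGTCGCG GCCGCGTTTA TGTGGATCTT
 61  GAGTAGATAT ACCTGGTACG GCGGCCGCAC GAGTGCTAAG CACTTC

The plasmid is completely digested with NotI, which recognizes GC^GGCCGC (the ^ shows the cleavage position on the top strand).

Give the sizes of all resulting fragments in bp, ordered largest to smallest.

43, 40, 12, 11 bp

NotI sites (GCGGCCGC) start at positions 15, 26, 38, 81.
NotI cuts after base 2 of each site, so after positions 16, 27, 39, 82.
Circular molecule, 4 cuts → 4 fragments:
  17–27 → 11 bp
  28–39 → 12 bp
  40–82 → 43 bp
  83–106 then 1–16 → 24 + 16 = 40 bp
Sorted largest to smallest: 43, 40, 12, 11 bp.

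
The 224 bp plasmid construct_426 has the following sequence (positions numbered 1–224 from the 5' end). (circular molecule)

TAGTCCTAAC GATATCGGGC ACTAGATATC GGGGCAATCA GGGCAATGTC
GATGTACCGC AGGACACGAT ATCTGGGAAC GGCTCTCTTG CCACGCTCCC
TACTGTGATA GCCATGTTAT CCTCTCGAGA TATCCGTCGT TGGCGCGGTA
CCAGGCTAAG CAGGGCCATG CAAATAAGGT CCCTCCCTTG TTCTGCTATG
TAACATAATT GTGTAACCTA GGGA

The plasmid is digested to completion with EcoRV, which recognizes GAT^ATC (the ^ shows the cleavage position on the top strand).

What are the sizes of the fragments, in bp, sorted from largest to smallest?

106, 61, 43, 14 bp

EcoRV sites (GATATC) start at positions 11, 25, 68, 129.
EcoRV cuts after base 3 of each site, so after positions 13, 27, 70, 131.
Circular molecule, 4 cuts → 4 fragments:
  14–27 → 14 bp
  28–70 → 43 bp
  71–131 → 61 bp
  132–224 then 1–13 → 93 + 13 = 106 bp
Sorted largest to smallest: 106, 61, 43, 14 bp.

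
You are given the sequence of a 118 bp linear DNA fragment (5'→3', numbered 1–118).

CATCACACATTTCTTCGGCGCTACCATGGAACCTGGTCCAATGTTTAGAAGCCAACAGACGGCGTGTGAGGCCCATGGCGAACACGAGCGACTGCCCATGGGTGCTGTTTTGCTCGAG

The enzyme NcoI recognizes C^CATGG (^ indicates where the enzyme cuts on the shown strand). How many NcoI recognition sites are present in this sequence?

CCATGG occurs starting at positions 24, 73, 96.
NcoI cuts at 3 sites.

3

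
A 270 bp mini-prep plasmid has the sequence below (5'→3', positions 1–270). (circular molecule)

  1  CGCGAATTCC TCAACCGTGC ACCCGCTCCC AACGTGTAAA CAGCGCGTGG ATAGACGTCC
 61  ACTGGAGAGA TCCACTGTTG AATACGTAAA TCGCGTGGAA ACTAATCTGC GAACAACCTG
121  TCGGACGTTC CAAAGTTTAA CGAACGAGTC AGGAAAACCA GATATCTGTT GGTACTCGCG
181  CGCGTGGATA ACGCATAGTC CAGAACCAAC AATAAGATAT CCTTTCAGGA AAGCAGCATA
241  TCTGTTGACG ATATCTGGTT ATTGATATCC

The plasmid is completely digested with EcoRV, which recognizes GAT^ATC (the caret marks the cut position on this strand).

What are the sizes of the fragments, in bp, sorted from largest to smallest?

EcoRV sites (GATATC) start at positions 161, 216, 250, 264.
EcoRV cuts after base 3 of each site, so after positions 163, 218, 252, 266.
Circular molecule, 4 cuts → 4 fragments:
  164–218 → 55 bp
  219–252 → 34 bp
  253–266 → 14 bp
  267–270 then 1–163 → 4 + 163 = 167 bp
Sorted largest to smallest: 167, 55, 34, 14 bp.

167, 55, 34, 14 bp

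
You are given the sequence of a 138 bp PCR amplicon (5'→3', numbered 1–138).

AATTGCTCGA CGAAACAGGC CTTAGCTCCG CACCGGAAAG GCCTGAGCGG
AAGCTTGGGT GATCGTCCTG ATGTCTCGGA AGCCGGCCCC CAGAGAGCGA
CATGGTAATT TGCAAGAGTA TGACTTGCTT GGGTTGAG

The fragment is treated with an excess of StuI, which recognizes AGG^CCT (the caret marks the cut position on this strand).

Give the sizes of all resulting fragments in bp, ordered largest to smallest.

97, 22, 19 bp

StuI sites (AGGCCT) start at positions 17, 39.
StuI cuts after base 3 of each site, so after positions 19, 41.
Linear molecule, 2 cuts → 3 fragments:
  1–19 → 19 bp
  20–41 → 22 bp
  42–138 → 97 bp
Sorted largest to smallest: 97, 22, 19 bp.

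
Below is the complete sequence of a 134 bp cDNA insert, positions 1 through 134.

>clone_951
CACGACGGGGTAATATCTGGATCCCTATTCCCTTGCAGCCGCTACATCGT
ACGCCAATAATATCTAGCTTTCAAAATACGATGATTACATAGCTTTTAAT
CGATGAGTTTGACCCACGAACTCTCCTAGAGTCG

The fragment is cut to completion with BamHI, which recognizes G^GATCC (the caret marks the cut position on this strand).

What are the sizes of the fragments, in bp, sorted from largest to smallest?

115, 19 bp

The BamHI site (GGATCC) starts at position 19.
BamHI cuts after the first base of each site, so after position 19.
Linear molecule, 1 cut → 2 fragments:
  1–19 → 19 bp
  20–134 → 115 bp
Sorted largest to smallest: 115, 19 bp.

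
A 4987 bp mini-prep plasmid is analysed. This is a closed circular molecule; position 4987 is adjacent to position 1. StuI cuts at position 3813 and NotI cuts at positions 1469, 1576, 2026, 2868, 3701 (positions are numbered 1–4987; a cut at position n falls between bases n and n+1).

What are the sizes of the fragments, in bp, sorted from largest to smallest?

Combined cut positions (sorted): 1469, 1576, 2026, 2868, 3701, 3813.
Circular molecule, 6 cuts → 6 fragments:
  1576 − 1469 = 107 bp
  2026 − 1576 = 450 bp
  2868 − 2026 = 842 bp
  3701 − 2868 = 833 bp
  3813 − 3701 = 112 bp
  wrap: 4987 − 3813 + 1469 = 2643 bp
Sorted largest to smallest: 2643, 842, 833, 450, 112, 107 bp.

2643, 842, 833, 450, 112, 107 bp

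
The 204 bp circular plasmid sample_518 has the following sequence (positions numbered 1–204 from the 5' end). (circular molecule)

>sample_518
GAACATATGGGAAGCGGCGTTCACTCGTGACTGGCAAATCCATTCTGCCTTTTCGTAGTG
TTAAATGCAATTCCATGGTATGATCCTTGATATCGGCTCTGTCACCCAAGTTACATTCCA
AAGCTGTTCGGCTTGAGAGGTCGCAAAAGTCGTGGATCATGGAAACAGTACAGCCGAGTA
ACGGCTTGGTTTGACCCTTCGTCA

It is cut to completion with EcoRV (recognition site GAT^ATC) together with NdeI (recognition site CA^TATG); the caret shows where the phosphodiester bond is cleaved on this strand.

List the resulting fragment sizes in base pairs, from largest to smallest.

The EcoRV site (GATATC) starts at position 89.
EcoRV cuts after base 3 of each site, so after position 91.
The NdeI site (CATATG) starts at position 4.
NdeI cuts after base 2 of each site, so after position 5.
Combined cut positions: 5, 91.
Circular molecule, 2 cuts → 2 fragments:
  6–91 → 86 bp
  92–204 then 1–5 → 113 + 5 = 118 bp
Sorted largest to smallest: 118, 86 bp.

118, 86 bp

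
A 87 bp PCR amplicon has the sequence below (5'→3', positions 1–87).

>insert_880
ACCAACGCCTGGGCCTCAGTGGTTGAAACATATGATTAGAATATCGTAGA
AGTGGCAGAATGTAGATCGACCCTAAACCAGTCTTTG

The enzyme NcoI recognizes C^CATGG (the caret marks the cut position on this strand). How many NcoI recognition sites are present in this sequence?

No occurrence of CCATGG is present in the sequence.
NcoI does not cut: 0 sites.

0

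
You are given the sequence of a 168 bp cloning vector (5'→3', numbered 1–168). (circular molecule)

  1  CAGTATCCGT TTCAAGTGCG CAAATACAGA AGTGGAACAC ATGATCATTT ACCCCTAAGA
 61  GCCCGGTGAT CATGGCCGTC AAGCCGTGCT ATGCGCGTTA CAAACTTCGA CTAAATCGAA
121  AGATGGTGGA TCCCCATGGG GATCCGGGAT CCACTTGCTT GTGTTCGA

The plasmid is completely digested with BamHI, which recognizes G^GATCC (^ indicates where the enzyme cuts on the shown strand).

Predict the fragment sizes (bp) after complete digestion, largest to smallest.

BamHI sites (GGATCC) start at positions 128, 140, 147.
BamHI cuts after the first base of each site, so after positions 128, 140, 147.
Circular molecule, 3 cuts → 3 fragments:
  129–140 → 12 bp
  141–147 → 7 bp
  148–168 then 1–128 → 21 + 128 = 149 bp
Sorted largest to smallest: 149, 12, 7 bp.

149, 12, 7 bp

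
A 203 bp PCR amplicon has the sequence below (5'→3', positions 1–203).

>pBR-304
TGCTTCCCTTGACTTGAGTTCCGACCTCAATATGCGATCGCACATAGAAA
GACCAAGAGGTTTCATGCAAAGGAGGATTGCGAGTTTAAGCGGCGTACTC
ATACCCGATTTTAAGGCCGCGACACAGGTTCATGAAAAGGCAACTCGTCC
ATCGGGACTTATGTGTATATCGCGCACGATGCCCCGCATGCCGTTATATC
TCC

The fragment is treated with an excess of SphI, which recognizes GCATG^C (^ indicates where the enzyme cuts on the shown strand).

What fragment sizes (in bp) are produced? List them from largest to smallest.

190, 13 bp

The SphI site (GCATGC) starts at position 186.
SphI cuts after base 5 of each site (before the last base), so after position 190.
Linear molecule, 1 cut → 2 fragments:
  1–190 → 190 bp
  191–203 → 13 bp
Sorted largest to smallest: 190, 13 bp.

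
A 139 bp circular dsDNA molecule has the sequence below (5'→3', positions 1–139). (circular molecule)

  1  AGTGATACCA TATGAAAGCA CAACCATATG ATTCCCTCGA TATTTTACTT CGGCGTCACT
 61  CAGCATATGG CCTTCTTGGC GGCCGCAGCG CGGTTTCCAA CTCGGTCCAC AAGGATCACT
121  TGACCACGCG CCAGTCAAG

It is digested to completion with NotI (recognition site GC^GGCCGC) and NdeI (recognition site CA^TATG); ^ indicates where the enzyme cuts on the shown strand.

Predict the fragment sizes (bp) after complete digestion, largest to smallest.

69, 39, 16, 15 bp

The NotI site (GCGGCCGC) starts at position 79.
NotI cuts after base 2 of each site, so after position 80.
NdeI sites (CATATG) start at positions 9, 25, 64.
NdeI cuts after base 2 of each site, so after positions 10, 26, 65.
Combined cut positions: 10, 26, 65, 80.
Circular molecule, 4 cuts → 4 fragments:
  11–26 → 16 bp
  27–65 → 39 bp
  66–80 → 15 bp
  81–139 then 1–10 → 59 + 10 = 69 bp
Sorted largest to smallest: 69, 39, 16, 15 bp.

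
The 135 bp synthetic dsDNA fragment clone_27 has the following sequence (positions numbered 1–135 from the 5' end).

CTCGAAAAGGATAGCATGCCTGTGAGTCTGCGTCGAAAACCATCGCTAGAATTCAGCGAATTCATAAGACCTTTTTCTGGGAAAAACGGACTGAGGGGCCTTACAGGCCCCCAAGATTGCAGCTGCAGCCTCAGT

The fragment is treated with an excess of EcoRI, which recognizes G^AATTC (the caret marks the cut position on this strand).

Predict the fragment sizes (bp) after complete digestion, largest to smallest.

EcoRI sites (GAATTC) start at positions 49, 58.
EcoRI cuts after the first base of each site, so after positions 49, 58.
Linear molecule, 2 cuts → 3 fragments:
  1–49 → 49 bp
  50–58 → 9 bp
  59–135 → 77 bp
Sorted largest to smallest: 77, 49, 9 bp.

77, 49, 9 bp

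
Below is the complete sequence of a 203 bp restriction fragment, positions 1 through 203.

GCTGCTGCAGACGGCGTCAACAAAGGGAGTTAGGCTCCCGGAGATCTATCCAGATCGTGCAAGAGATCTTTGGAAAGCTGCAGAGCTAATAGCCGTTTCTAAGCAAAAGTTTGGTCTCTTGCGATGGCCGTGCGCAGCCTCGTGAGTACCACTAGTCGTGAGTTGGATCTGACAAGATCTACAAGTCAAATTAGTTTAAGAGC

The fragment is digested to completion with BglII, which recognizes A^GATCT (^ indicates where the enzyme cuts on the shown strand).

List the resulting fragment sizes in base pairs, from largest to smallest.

BglII sites (AGATCT) start at positions 42, 64, 175.
BglII cuts after the first base of each site, so after positions 42, 64, 175.
Linear molecule, 3 cuts → 4 fragments:
  1–42 → 42 bp
  43–64 → 22 bp
  65–175 → 111 bp
  176–203 → 28 bp
Sorted largest to smallest: 111, 42, 28, 22 bp.

111, 42, 28, 22 bp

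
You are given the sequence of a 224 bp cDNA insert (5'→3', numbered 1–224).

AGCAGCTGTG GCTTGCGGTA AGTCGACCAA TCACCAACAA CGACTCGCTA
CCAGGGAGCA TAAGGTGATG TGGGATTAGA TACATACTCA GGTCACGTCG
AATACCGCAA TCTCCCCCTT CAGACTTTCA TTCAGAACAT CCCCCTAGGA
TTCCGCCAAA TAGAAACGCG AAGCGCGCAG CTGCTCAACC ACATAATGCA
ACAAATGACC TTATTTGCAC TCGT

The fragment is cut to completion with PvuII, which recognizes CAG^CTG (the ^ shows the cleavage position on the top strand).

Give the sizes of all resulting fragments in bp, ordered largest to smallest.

175, 44, 5 bp

PvuII sites (CAGCTG) start at positions 3, 178.
PvuII cuts after base 3 of each site, so after positions 5, 180.
Linear molecule, 2 cuts → 3 fragments:
  1–5 → 5 bp
  6–180 → 175 bp
  181–224 → 44 bp
Sorted largest to smallest: 175, 44, 5 bp.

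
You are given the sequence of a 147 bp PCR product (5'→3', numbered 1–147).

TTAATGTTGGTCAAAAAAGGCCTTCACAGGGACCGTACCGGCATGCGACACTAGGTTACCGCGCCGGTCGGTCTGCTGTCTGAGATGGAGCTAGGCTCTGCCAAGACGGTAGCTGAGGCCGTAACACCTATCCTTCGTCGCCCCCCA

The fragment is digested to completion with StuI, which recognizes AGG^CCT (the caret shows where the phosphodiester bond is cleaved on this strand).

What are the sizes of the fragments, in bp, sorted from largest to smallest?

The StuI site (AGGCCT) starts at position 18.
StuI cuts after base 3 of each site, so after position 20.
Linear molecule, 1 cut → 2 fragments:
  1–20 → 20 bp
  21–147 → 127 bp
Sorted largest to smallest: 127, 20 bp.

127, 20 bp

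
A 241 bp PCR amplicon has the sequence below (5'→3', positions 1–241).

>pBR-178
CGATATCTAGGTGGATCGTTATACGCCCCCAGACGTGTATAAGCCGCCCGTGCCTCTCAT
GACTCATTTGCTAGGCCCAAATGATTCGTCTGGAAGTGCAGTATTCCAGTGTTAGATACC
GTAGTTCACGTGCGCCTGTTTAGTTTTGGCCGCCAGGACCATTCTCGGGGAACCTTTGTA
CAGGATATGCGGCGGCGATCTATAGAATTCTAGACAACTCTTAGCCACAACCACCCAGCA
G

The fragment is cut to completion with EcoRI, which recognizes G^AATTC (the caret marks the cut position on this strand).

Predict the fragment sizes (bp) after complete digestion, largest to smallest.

205, 36 bp

The EcoRI site (GAATTC) starts at position 205.
EcoRI cuts after the first base of each site, so after position 205.
Linear molecule, 1 cut → 2 fragments:
  1–205 → 205 bp
  206–241 → 36 bp
Sorted largest to smallest: 205, 36 bp.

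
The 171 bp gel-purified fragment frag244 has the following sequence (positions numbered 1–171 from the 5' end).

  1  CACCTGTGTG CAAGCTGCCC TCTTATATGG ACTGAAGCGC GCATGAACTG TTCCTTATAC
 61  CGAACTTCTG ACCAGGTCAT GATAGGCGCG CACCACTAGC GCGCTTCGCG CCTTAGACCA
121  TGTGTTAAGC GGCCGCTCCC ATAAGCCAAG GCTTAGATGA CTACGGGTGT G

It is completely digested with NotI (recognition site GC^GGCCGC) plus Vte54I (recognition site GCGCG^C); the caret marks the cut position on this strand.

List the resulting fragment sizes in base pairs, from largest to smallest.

The NotI site (GCGGCCGC) starts at position 129.
NotI cuts after base 2 of each site, so after position 130.
Vte54I sites (GCGCGC) start at positions 37, 86, 99.
Vte54I cuts after base 5 of each site (before the last base), so after positions 41, 90, 103.
Combined cut positions: 41, 90, 103, 130.
Linear molecule, 4 cuts → 5 fragments:
  1–41 → 41 bp
  42–90 → 49 bp
  91–103 → 13 bp
  104–130 → 27 bp
  131–171 → 41 bp
Sorted largest to smallest: 49, 41, 41, 27, 13 bp.

49, 41, 41, 27, 13 bp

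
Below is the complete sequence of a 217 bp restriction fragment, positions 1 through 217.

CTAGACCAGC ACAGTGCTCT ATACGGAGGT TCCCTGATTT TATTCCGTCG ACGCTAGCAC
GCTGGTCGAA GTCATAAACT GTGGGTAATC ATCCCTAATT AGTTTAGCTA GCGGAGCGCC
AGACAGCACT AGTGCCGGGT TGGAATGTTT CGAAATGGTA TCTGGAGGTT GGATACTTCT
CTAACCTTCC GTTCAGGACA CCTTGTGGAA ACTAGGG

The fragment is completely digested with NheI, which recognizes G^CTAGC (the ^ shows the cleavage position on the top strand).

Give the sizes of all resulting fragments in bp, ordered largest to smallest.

110, 54, 53 bp

NheI sites (GCTAGC) start at positions 53, 107.
NheI cuts after the first base of each site, so after positions 53, 107.
Linear molecule, 2 cuts → 3 fragments:
  1–53 → 53 bp
  54–107 → 54 bp
  108–217 → 110 bp
Sorted largest to smallest: 110, 54, 53 bp.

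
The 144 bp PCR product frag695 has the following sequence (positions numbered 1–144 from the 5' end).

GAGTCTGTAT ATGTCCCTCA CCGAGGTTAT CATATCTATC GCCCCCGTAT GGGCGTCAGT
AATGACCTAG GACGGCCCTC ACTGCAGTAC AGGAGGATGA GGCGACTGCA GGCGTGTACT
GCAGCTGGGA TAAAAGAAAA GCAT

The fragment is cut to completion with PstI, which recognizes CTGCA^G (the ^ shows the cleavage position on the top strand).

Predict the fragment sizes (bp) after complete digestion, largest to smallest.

86, 24, 21, 13 bp

PstI sites (CTGCAG) start at positions 82, 106, 119.
PstI cuts after base 5 of each site (before the last base), so after positions 86, 110, 123.
Linear molecule, 3 cuts → 4 fragments:
  1–86 → 86 bp
  87–110 → 24 bp
  111–123 → 13 bp
  124–144 → 21 bp
Sorted largest to smallest: 86, 24, 21, 13 bp.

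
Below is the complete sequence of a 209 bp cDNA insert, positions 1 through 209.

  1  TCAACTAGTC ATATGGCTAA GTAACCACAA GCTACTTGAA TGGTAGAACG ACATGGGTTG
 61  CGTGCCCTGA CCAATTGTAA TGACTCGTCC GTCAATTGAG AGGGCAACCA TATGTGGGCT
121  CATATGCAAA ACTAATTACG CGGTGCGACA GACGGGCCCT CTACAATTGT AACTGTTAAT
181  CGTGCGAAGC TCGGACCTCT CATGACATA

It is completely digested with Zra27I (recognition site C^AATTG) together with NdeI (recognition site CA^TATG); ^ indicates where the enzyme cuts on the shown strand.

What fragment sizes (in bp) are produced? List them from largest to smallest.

Zra27I sites (CAATTG) start at positions 72, 93, 164.
Zra27I cuts after the first base of each site, so after positions 72, 93, 164.
NdeI sites (CATATG) start at positions 10, 109, 121.
NdeI cuts after base 2 of each site, so after positions 11, 110, 122.
Combined cut positions: 11, 72, 93, 110, 122, 164.
Linear molecule, 6 cuts → 7 fragments:
  1–11 → 11 bp
  12–72 → 61 bp
  73–93 → 21 bp
  94–110 → 17 bp
  111–122 → 12 bp
  123–164 → 42 bp
  165–209 → 45 bp
Sorted largest to smallest: 61, 45, 42, 21, 17, 12, 11 bp.

61, 45, 42, 21, 17, 12, 11 bp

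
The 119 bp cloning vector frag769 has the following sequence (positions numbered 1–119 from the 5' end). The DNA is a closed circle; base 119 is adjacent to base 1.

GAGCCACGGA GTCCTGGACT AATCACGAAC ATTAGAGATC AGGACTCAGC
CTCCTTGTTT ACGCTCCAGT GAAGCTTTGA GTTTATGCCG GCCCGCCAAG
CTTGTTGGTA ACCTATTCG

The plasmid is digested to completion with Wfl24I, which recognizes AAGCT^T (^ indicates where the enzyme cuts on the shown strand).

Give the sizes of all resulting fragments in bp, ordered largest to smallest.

Wfl24I sites (AAGCTT) start at positions 72, 98.
Wfl24I cuts after base 5 of each site (before the last base), so after positions 76, 102.
Circular molecule, 2 cuts → 2 fragments:
  77–102 → 26 bp
  103–119 then 1–76 → 17 + 76 = 93 bp
Sorted largest to smallest: 93, 26 bp.

93, 26 bp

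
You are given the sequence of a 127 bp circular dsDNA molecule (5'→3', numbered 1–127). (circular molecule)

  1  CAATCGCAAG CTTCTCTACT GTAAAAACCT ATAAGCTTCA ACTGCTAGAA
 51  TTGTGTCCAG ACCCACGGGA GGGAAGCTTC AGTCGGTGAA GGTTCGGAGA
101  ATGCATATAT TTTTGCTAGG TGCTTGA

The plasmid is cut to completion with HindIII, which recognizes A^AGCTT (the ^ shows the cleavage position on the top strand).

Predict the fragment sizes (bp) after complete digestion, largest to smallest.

HindIII sites (AAGCTT) start at positions 8, 33, 74.
HindIII cuts after the first base of each site, so after positions 8, 33, 74.
Circular molecule, 3 cuts → 3 fragments:
  9–33 → 25 bp
  34–74 → 41 bp
  75–127 then 1–8 → 53 + 8 = 61 bp
Sorted largest to smallest: 61, 41, 25 bp.

61, 41, 25 bp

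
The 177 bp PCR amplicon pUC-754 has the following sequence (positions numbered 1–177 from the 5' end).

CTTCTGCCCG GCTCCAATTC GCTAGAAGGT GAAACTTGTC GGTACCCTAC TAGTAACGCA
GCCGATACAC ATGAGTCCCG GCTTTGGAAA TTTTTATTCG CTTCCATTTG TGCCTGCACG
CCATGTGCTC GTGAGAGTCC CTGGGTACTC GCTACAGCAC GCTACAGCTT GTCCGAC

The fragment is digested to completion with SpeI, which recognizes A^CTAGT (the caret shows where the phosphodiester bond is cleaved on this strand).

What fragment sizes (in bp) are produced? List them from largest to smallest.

128, 49 bp

The SpeI site (ACTAGT) starts at position 49.
SpeI cuts after the first base of each site, so after position 49.
Linear molecule, 1 cut → 2 fragments:
  1–49 → 49 bp
  50–177 → 128 bp
Sorted largest to smallest: 128, 49 bp.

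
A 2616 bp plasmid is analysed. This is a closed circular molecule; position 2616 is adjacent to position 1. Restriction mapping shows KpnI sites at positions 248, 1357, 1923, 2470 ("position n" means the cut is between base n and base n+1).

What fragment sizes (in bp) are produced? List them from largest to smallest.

1109, 566, 547, 394 bp

Circular molecule, 4 cuts → 4 fragments:
  1357 − 248 = 1109 bp
  1923 − 1357 = 566 bp
  2470 − 1923 = 547 bp
  wrap: 2616 − 2470 + 248 = 394 bp
Sorted largest to smallest: 1109, 566, 547, 394 bp.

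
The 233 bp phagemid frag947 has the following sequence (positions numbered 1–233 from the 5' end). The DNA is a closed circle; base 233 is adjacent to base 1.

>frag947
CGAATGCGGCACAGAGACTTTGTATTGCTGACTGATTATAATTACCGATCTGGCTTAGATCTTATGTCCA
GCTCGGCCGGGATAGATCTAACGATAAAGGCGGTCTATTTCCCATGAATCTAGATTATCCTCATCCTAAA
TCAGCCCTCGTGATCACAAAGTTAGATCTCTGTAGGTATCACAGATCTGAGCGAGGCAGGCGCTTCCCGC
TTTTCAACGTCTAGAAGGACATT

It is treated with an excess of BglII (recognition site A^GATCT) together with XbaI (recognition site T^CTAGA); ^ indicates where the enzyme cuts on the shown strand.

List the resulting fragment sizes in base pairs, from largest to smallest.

BglII sites (AGATCT) start at positions 57, 84, 164, 183.
BglII cuts after the first base of each site, so after positions 57, 84, 164, 183.
XbaI sites (TCTAGA) start at positions 119, 220.
XbaI cuts after the first base of each site, so after positions 119, 220.
Combined cut positions: 57, 84, 119, 164, 183, 220.
Circular molecule, 6 cuts → 6 fragments:
  58–84 → 27 bp
  85–119 → 35 bp
  120–164 → 45 bp
  165–183 → 19 bp
  184–220 → 37 bp
  221–233 then 1–57 → 13 + 57 = 70 bp
Sorted largest to smallest: 70, 45, 37, 35, 27, 19 bp.

70, 45, 37, 35, 27, 19 bp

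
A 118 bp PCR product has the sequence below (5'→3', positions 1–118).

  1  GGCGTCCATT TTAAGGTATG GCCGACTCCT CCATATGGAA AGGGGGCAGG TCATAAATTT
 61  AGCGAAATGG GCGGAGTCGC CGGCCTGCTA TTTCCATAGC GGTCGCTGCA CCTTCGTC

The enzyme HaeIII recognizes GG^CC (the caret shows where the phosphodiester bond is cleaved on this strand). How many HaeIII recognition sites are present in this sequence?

2

GGCC occurs starting at positions 20, 82.
HaeIII cuts at 2 sites.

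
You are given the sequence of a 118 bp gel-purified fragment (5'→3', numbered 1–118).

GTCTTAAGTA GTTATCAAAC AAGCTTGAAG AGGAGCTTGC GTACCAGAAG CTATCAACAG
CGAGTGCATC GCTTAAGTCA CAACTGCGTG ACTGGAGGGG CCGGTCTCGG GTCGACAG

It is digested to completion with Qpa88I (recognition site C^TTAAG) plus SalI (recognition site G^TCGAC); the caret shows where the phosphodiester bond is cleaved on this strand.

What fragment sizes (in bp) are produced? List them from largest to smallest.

Qpa88I sites (CTTAAG) start at positions 3, 72.
Qpa88I cuts after the first base of each site, so after positions 3, 72.
The SalI site (GTCGAC) starts at position 111.
SalI cuts after the first base of each site, so after position 111.
Combined cut positions: 3, 72, 111.
Linear molecule, 3 cuts → 4 fragments:
  1–3 → 3 bp
  4–72 → 69 bp
  73–111 → 39 bp
  112–118 → 7 bp
Sorted largest to smallest: 69, 39, 7, 3 bp.

69, 39, 7, 3 bp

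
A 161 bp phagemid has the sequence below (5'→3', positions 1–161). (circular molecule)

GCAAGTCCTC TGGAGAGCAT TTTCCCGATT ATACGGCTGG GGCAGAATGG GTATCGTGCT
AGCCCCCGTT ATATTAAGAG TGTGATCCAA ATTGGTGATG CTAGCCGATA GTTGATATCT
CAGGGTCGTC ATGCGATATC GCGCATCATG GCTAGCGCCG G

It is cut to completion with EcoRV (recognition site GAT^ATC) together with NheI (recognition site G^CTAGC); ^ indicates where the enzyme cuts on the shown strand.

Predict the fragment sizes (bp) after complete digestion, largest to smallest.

EcoRV sites (GATATC) start at positions 114, 135.
EcoRV cuts after base 3 of each site, so after positions 116, 137.
NheI sites (GCTAGC) start at positions 58, 100, 151.
NheI cuts after the first base of each site, so after positions 58, 100, 151.
Combined cut positions: 58, 100, 116, 137, 151.
Circular molecule, 5 cuts → 5 fragments:
  59–100 → 42 bp
  101–116 → 16 bp
  117–137 → 21 bp
  138–151 → 14 bp
  152–161 then 1–58 → 10 + 58 = 68 bp
Sorted largest to smallest: 68, 42, 21, 16, 14 bp.

68, 42, 21, 16, 14 bp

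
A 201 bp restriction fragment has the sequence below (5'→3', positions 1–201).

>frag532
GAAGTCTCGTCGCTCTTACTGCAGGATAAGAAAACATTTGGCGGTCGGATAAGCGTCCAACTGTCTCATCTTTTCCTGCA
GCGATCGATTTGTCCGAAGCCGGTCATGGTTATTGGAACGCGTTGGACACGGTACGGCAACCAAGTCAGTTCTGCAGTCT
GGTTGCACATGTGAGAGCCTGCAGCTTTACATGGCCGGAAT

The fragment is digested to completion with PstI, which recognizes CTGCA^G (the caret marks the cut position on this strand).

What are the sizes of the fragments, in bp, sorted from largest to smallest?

76, 57, 27, 23, 18 bp

PstI sites (CTGCAG) start at positions 19, 76, 152, 179.
PstI cuts after base 5 of each site (before the last base), so after positions 23, 80, 156, 183.
Linear molecule, 4 cuts → 5 fragments:
  1–23 → 23 bp
  24–80 → 57 bp
  81–156 → 76 bp
  157–183 → 27 bp
  184–201 → 18 bp
Sorted largest to smallest: 76, 57, 27, 23, 18 bp.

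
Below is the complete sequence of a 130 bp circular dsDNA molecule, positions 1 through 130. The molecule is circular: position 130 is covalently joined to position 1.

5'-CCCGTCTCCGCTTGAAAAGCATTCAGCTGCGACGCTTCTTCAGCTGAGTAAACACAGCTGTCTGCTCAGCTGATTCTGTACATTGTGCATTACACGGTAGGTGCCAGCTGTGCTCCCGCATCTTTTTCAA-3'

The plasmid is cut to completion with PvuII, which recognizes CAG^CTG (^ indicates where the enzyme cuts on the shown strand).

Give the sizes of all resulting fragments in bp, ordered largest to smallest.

PvuII sites (CAGCTG) start at positions 24, 41, 55, 67, 105.
PvuII cuts after base 3 of each site, so after positions 26, 43, 57, 69, 107.
Circular molecule, 5 cuts → 5 fragments:
  27–43 → 17 bp
  44–57 → 14 bp
  58–69 → 12 bp
  70–107 → 38 bp
  108–130 then 1–26 → 23 + 26 = 49 bp
Sorted largest to smallest: 49, 38, 17, 14, 12 bp.

49, 38, 17, 14, 12 bp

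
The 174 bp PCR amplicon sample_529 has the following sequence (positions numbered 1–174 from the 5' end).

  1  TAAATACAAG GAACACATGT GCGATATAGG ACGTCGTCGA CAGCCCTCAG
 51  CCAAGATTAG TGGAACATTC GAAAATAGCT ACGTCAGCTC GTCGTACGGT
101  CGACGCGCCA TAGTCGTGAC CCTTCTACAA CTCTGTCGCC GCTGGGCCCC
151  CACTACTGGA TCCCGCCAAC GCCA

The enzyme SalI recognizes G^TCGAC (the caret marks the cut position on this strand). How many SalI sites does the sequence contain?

GTCGAC occurs starting at positions 36, 99.
SalI cuts at 2 sites.

2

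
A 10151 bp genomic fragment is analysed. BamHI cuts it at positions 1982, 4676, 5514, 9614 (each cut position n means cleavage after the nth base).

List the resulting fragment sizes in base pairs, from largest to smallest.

4100, 2694, 1982, 838, 537 bp

Linear molecule, 4 cuts → 5 fragments:
  1982 − 0 = 1982 bp
  4676 − 1982 = 2694 bp
  5514 − 4676 = 838 bp
  9614 − 5514 = 4100 bp
  10151 − 9614 = 537 bp
Sorted largest to smallest: 4100, 2694, 1982, 838, 537 bp.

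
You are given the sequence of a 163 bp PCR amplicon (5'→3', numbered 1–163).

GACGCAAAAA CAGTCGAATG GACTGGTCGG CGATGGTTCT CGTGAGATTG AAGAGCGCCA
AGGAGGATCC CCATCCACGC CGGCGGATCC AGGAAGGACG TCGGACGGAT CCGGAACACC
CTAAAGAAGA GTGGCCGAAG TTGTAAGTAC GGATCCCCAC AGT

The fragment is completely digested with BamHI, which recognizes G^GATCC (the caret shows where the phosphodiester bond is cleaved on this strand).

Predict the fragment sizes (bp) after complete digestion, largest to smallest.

65, 44, 22, 20, 12 bp

BamHI sites (GGATCC) start at positions 65, 85, 107, 151.
BamHI cuts after the first base of each site, so after positions 65, 85, 107, 151.
Linear molecule, 4 cuts → 5 fragments:
  1–65 → 65 bp
  66–85 → 20 bp
  86–107 → 22 bp
  108–151 → 44 bp
  152–163 → 12 bp
Sorted largest to smallest: 65, 44, 22, 20, 12 bp.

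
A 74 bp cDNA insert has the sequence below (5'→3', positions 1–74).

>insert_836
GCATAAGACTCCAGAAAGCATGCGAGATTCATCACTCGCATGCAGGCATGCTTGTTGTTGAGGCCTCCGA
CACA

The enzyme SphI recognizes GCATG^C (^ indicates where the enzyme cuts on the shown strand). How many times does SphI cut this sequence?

3

GCATGC occurs starting at positions 18, 38, 46.
SphI cuts at 3 sites.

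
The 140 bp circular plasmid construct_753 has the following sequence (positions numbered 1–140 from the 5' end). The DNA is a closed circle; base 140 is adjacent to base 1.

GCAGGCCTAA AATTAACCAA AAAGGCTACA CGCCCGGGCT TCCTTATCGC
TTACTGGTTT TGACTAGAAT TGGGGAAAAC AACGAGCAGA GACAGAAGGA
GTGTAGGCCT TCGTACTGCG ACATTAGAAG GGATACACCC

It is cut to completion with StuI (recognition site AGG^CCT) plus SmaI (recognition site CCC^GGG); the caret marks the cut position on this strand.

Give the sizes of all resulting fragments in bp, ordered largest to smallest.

StuI sites (AGGCCT) start at positions 3, 105.
StuI cuts after base 3 of each site, so after positions 5, 107.
The SmaI site (CCCGGG) starts at position 33.
SmaI cuts after base 3 of each site, so after position 35.
Combined cut positions: 5, 35, 107.
Circular molecule, 3 cuts → 3 fragments:
  6–35 → 30 bp
  36–107 → 72 bp
  108–140 then 1–5 → 33 + 5 = 38 bp
Sorted largest to smallest: 72, 38, 30 bp.

72, 38, 30 bp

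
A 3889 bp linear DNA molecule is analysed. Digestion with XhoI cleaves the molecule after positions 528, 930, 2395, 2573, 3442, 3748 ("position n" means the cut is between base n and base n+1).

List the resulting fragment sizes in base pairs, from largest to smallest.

1465, 869, 528, 402, 306, 178, 141 bp

Linear molecule, 6 cuts → 7 fragments:
  528 − 0 = 528 bp
  930 − 528 = 402 bp
  2395 − 930 = 1465 bp
  2573 − 2395 = 178 bp
  3442 − 2573 = 869 bp
  3748 − 3442 = 306 bp
  3889 − 3748 = 141 bp
Sorted largest to smallest: 1465, 869, 528, 402, 306, 178, 141 bp.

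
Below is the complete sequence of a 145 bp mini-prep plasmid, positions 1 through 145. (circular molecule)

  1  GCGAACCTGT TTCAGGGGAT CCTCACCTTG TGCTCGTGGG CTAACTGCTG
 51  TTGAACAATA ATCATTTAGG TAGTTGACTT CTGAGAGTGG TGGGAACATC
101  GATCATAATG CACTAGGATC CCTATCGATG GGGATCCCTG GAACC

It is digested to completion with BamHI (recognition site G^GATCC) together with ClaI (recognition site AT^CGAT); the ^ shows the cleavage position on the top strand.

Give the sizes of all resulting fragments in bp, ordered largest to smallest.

BamHI sites (GGATCC) start at positions 17, 116, 132.
BamHI cuts after the first base of each site, so after positions 17, 116, 132.
ClaI sites (ATCGAT) start at positions 98, 124.
ClaI cuts after base 2 of each site, so after positions 99, 125.
Combined cut positions: 17, 99, 116, 125, 132.
Circular molecule, 5 cuts → 5 fragments:
  18–99 → 82 bp
  100–116 → 17 bp
  117–125 → 9 bp
  126–132 → 7 bp
  133–145 then 1–17 → 13 + 17 = 30 bp
Sorted largest to smallest: 82, 30, 17, 9, 7 bp.

82, 30, 17, 9, 7 bp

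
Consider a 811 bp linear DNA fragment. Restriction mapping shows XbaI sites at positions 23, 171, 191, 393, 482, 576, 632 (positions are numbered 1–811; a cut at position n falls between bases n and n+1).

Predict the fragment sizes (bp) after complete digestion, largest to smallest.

Linear molecule, 7 cuts → 8 fragments:
  23 − 0 = 23 bp
  171 − 23 = 148 bp
  191 − 171 = 20 bp
  393 − 191 = 202 bp
  482 − 393 = 89 bp
  576 − 482 = 94 bp
  632 − 576 = 56 bp
  811 − 632 = 179 bp
Sorted largest to smallest: 202, 179, 148, 94, 89, 56, 23, 20 bp.

202, 179, 148, 94, 89, 56, 23, 20 bp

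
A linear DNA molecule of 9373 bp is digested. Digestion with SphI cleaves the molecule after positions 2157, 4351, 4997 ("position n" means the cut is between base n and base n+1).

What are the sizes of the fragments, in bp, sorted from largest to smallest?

4376, 2194, 2157, 646 bp

Linear molecule, 3 cuts → 4 fragments:
  2157 − 0 = 2157 bp
  4351 − 2157 = 2194 bp
  4997 − 4351 = 646 bp
  9373 − 4997 = 4376 bp
Sorted largest to smallest: 4376, 2194, 2157, 646 bp.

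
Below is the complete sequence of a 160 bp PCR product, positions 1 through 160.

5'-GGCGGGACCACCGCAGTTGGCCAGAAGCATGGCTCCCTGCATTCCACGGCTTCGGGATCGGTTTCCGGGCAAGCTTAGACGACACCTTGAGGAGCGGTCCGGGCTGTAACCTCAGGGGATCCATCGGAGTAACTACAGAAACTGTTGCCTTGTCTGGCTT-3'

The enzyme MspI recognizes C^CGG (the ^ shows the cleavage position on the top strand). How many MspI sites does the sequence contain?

CCGG occurs starting at positions 65, 99.
MspI cuts at 2 sites.

2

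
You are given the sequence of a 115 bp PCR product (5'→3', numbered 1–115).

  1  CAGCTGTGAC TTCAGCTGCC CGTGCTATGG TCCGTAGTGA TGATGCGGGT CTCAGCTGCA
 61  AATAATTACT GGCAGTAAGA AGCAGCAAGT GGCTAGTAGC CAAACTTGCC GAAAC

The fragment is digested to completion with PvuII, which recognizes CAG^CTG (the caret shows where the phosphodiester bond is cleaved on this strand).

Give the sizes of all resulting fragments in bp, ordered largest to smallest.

PvuII sites (CAGCTG) start at positions 1, 13, 53.
PvuII cuts after base 3 of each site, so after positions 3, 15, 55.
Linear molecule, 3 cuts → 4 fragments:
  1–3 → 3 bp
  4–15 → 12 bp
  16–55 → 40 bp
  56–115 → 60 bp
Sorted largest to smallest: 60, 40, 12, 3 bp.

60, 40, 12, 3 bp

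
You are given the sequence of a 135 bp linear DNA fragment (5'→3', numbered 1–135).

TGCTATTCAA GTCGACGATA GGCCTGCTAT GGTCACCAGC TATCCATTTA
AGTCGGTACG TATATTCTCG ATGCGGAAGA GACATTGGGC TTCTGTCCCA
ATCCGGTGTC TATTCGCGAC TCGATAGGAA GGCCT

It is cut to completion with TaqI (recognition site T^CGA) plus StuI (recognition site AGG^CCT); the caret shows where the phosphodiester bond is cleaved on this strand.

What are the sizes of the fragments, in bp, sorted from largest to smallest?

TaqI sites (TCGA) start at positions 12, 68, 121.
TaqI cuts after the first base of each site, so after positions 12, 68, 121.
StuI sites (AGGCCT) start at positions 20, 130.
StuI cuts after base 3 of each site, so after positions 22, 132.
Combined cut positions: 12, 22, 68, 121, 132.
Linear molecule, 5 cuts → 6 fragments:
  1–12 → 12 bp
  13–22 → 10 bp
  23–68 → 46 bp
  69–121 → 53 bp
  122–132 → 11 bp
  133–135 → 3 bp
Sorted largest to smallest: 53, 46, 12, 11, 10, 3 bp.

53, 46, 12, 11, 10, 3 bp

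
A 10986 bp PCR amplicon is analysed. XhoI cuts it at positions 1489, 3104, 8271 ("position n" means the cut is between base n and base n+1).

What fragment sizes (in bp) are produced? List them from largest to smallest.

5167, 2715, 1615, 1489 bp

Linear molecule, 3 cuts → 4 fragments:
  1489 − 0 = 1489 bp
  3104 − 1489 = 1615 bp
  8271 − 3104 = 5167 bp
  10986 − 8271 = 2715 bp
Sorted largest to smallest: 5167, 2715, 1615, 1489 bp.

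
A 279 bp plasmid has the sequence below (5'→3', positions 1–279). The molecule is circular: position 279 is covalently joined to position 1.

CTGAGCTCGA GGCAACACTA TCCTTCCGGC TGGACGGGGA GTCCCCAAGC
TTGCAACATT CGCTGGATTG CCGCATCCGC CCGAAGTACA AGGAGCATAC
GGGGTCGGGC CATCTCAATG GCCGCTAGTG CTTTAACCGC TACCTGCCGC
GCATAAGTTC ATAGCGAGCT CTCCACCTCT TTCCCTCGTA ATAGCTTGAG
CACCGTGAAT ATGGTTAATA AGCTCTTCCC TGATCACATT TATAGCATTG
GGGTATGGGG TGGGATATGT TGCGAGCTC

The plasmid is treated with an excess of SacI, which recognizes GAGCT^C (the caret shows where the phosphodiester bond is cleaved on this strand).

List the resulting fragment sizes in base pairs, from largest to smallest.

SacI sites (GAGCTC) start at positions 3, 166, 274.
SacI cuts after base 5 of each site (before the last base), so after positions 7, 170, 278.
Circular molecule, 3 cuts → 3 fragments:
  8–170 → 163 bp
  171–278 → 108 bp
  279–279 then 1–7 → 1 + 7 = 8 bp
Sorted largest to smallest: 163, 108, 8 bp.

163, 108, 8 bp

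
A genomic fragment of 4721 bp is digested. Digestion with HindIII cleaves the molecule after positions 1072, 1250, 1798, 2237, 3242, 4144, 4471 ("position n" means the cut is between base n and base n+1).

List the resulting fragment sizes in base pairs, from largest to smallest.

1072, 1005, 902, 548, 439, 327, 250, 178 bp

Linear molecule, 7 cuts → 8 fragments:
  1072 − 0 = 1072 bp
  1250 − 1072 = 178 bp
  1798 − 1250 = 548 bp
  2237 − 1798 = 439 bp
  3242 − 2237 = 1005 bp
  4144 − 3242 = 902 bp
  4471 − 4144 = 327 bp
  4721 − 4471 = 250 bp
Sorted largest to smallest: 1072, 1005, 902, 548, 439, 327, 250, 178 bp.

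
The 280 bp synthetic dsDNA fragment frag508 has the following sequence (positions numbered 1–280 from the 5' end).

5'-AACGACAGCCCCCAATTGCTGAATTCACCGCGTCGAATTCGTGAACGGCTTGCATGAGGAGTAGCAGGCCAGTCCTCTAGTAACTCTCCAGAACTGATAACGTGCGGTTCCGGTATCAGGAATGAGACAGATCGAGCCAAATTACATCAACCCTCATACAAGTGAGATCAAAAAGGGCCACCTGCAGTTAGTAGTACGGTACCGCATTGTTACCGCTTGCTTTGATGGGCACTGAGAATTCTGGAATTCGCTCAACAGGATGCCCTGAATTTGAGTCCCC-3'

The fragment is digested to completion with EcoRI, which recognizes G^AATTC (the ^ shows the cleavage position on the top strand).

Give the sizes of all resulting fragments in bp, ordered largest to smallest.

EcoRI sites (GAATTC) start at positions 21, 35, 236, 244.
EcoRI cuts after the first base of each site, so after positions 21, 35, 236, 244.
Linear molecule, 4 cuts → 5 fragments:
  1–21 → 21 bp
  22–35 → 14 bp
  36–236 → 201 bp
  237–244 → 8 bp
  245–280 → 36 bp
Sorted largest to smallest: 201, 36, 21, 14, 8 bp.

201, 36, 21, 14, 8 bp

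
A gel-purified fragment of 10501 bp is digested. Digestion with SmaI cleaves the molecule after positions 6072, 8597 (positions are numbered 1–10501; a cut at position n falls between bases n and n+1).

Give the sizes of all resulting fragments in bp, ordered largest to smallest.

6072, 2525, 1904 bp

Linear molecule, 2 cuts → 3 fragments:
  6072 − 0 = 6072 bp
  8597 − 6072 = 2525 bp
  10501 − 8597 = 1904 bp
Sorted largest to smallest: 6072, 2525, 1904 bp.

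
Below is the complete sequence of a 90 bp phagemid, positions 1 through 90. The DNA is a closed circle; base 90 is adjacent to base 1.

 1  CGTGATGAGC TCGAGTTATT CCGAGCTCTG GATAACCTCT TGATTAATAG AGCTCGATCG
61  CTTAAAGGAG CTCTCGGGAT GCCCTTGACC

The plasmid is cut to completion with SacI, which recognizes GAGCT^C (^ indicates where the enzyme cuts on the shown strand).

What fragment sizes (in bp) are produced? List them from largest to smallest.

SacI sites (GAGCTC) start at positions 7, 23, 50, 68.
SacI cuts after base 5 of each site (before the last base), so after positions 11, 27, 54, 72.
Circular molecule, 4 cuts → 4 fragments:
  12–27 → 16 bp
  28–54 → 27 bp
  55–72 → 18 bp
  73–90 then 1–11 → 18 + 11 = 29 bp
Sorted largest to smallest: 29, 27, 18, 16 bp.

29, 27, 18, 16 bp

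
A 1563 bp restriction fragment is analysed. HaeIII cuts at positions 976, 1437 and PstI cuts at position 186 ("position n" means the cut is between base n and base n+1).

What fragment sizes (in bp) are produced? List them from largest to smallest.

790, 461, 186, 126 bp

Combined cut positions (sorted): 186, 976, 1437.
Linear molecule, 3 cuts → 4 fragments:
  186 − 0 = 186 bp
  976 − 186 = 790 bp
  1437 − 976 = 461 bp
  1563 − 1437 = 126 bp
Sorted largest to smallest: 790, 461, 186, 126 bp.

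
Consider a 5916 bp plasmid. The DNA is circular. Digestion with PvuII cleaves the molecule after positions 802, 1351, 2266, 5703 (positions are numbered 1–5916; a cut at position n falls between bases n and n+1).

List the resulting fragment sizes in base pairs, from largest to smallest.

Circular molecule, 4 cuts → 4 fragments:
  1351 − 802 = 549 bp
  2266 − 1351 = 915 bp
  5703 − 2266 = 3437 bp
  wrap: 5916 − 5703 + 802 = 1015 bp
Sorted largest to smallest: 3437, 1015, 915, 549 bp.

3437, 1015, 915, 549 bp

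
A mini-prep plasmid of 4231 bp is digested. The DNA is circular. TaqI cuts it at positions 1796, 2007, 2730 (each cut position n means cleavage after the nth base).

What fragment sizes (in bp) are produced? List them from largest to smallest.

Circular molecule, 3 cuts → 3 fragments:
  2007 − 1796 = 211 bp
  2730 − 2007 = 723 bp
  wrap: 4231 − 2730 + 1796 = 3297 bp
Sorted largest to smallest: 3297, 723, 211 bp.

3297, 723, 211 bp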